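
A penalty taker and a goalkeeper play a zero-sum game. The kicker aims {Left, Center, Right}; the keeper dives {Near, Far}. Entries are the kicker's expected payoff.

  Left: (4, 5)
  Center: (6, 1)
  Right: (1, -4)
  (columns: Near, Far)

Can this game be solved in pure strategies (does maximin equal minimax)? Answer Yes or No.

No

Row minima: Left → 4, Center → 1, Right → -4; maximin = 4.
Column maxima: Near → 6, Far → 5; minimax = 5.
4 ≠ 5, so no pure-strategy equilibrium exists.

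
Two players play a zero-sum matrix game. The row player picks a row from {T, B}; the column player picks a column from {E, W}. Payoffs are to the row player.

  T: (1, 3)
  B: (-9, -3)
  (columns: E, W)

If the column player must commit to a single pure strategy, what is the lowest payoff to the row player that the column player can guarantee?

1

Column maxima: E → 1, W → 3.
The smallest of these is 1.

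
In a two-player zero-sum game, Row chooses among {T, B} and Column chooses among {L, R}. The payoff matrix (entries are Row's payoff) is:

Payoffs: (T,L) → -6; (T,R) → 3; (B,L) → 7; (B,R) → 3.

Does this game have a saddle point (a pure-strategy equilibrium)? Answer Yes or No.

Yes

Row minima: T → -6, B → 3; maximin = 3.
Column maxima: L → 7, R → 3; minimax = 3.
maximin = minimax = 3, so a saddle point exists.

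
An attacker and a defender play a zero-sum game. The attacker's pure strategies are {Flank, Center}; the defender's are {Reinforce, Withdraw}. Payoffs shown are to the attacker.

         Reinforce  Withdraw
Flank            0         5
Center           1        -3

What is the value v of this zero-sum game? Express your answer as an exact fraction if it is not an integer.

Row minima: Flank → 0, Center → -3; maximin = 0.
Column maxima: Reinforce → 1, Withdraw → 5; minimax = 1.
0 ≠ 1, so there is no saddle point; optimal play is mixed.
Let the attacker play Flank with probability p. Expected payoff against Reinforce: 0p + 1(1−p) = −p + 1; against Withdraw: 5p + (-3)(1−p) = 8p − 3.
Setting these equal: −p + 1 = 8p − 3 ⇒ −9p = -4 ⇒ p = 4/9, and the value is (-1)·(4/9) + 1 = 5/9.
For the defender: with q = P(Reinforce), equating Flank's and Center's payoffs gives −5q + 5 = 4q − 3 ⇒ q = 8/9.

5/9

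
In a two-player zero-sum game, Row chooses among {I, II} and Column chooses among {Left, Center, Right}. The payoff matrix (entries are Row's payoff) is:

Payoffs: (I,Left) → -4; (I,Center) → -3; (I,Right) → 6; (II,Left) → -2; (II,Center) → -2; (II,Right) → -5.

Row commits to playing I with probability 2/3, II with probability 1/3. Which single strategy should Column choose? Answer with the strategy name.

If Column plays Left, Row's expected payoff is (2/3)·(-4) + (1/3)·(-2) = -10/3.
If Column plays Center, Row's expected payoff is (2/3)·(-3) + (1/3)·(-2) = -8/3.
If Column plays Right, Row's expected payoff is (2/3)·6 + (1/3)·(-5) = 7/3.
Column minimizes Row's payoff; the smallest is -10/3, so the best response is Left.

Left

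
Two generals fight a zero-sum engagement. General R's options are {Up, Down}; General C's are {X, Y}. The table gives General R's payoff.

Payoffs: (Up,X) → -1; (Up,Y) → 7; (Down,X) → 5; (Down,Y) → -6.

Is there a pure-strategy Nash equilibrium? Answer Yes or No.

No

Row minima: Up → -1, Down → -6; maximin = -1.
Column maxima: X → 5, Y → 7; minimax = 5.
-1 ≠ 5, so no pure-strategy equilibrium exists.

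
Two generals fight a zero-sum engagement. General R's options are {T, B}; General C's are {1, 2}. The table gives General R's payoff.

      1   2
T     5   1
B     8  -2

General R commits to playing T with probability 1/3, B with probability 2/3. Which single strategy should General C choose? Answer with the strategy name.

2

If General C plays 1, General R's expected payoff is (1/3)·5 + (2/3)·8 = 7.
If General C plays 2, General R's expected payoff is (1/3)·1 + (2/3)·(-2) = -1.
General C minimizes General R's payoff; the smallest is -1, so the best response is 2.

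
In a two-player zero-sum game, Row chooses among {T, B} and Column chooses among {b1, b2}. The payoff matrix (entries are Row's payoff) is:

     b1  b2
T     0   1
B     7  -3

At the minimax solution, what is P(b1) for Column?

4/11

Row minima: T → 0, B → -3; maximin = 0.
Column maxima: b1 → 7, b2 → 1; minimax = 1.
0 ≠ 1, so there is no saddle point; optimal play is mixed.
Let Row play T with probability p. Expected payoff against b1: 0p + 7(1−p) = −7p + 7; against b2: 1p + (-3)(1−p) = 4p − 3.
Setting these equal: −7p + 7 = 4p − 3 ⇒ −11p = -10 ⇒ p = 10/11, and the value is (-7)·(10/11) + 7 = 7/11.
For Column: with q = P(b1), equating T's and B's payoffs gives −q + 1 = 10q − 3 ⇒ q = 4/11.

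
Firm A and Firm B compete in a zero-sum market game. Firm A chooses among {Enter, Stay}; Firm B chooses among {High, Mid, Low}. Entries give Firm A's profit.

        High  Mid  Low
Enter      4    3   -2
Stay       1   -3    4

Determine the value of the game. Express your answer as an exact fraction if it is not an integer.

Row minima: Enter → -2, Stay → -3; maximin = -2.
Column maxima: High → 4, Mid → 3, Low → 4; minimax = 3.
-2 ≠ 3, so there is no saddle point; optimal play is mixed.
High is strictly dominated by Mid (it gives Firm A strictly more in every row), so Firm B never plays it.
On the remaining 2×2 (Enter, Stay vs Mid, Low):
Let Firm A play Enter with probability p. Expected payoff against Mid: 3p + (-3)(1−p) = 6p − 3; against Low: (-2)p + 4(1−p) = −6p + 4.
Setting these equal: 6p − 3 = −6p + 4 ⇒ 12p = 7 ⇒ p = 7/12, and the value is (6)·(7/12) − 3 = 1/2.
For Firm B: with q = P(Mid), equating Enter's and Stay's payoffs gives 5q − 2 = −7q + 4 ⇒ q = 1/2.

1/2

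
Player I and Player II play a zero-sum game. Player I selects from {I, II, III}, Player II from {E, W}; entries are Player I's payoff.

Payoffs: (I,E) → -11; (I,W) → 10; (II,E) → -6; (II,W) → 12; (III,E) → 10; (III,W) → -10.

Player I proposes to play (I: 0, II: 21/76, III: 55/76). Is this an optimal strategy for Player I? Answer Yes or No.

Against E this mix gives (21/76)·(-6) + (55/76)·10 = 106/19.
Against W this mix gives (21/76)·12 + (55/76)·(-10) = -149/38.
Player II will play W, holding Player I to -149/38. Shifting weight toward the row that does better against W would raise this floor (the equalizing mix achieves 30/19 against both W and E), so the proposed strategy is not optimal.

No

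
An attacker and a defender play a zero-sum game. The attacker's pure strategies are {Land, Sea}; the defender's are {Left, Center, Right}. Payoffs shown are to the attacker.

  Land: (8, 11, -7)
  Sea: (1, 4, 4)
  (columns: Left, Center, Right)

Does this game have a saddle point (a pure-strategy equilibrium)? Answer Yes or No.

No

Row minima: Land → -7, Sea → 1; maximin = 1.
Column maxima: Left → 8, Center → 11, Right → 4; minimax = 4.
1 ≠ 4, so no pure-strategy equilibrium exists.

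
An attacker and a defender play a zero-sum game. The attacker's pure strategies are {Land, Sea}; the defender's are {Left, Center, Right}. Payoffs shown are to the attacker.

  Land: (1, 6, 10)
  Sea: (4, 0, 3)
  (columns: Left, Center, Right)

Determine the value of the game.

8/3

Row minima: Land → 1, Sea → 0; maximin = 1.
Column maxima: Left → 4, Center → 6, Right → 10; minimax = 4.
1 ≠ 4, so there is no saddle point; optimal play is mixed.
Right is strictly dominated by Center (it gives the attacker strictly more in every row), so the defender never plays it.
On the remaining 2×2 (Land, Sea vs Left, Center):
Let the attacker play Land with probability p. Expected payoff against Left: 1p + 4(1−p) = −3p + 4; against Center: 6p + 0(1−p) = 6p.
Setting these equal: −3p + 4 = 6p ⇒ −9p = -4 ⇒ p = 4/9, and the value is (-3)·(4/9) + 4 = 8/3.
For the defender: with q = P(Left), equating Land's and Sea's payoffs gives −5q + 6 = 4q ⇒ q = 2/3.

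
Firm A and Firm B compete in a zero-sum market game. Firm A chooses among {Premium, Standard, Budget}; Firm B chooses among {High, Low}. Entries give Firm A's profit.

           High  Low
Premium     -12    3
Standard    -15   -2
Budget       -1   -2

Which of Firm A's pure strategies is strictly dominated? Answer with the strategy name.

Premium gives a strictly higher payoff than Standard against every column: -12 > -15, 3 > -2.
So Standard is strictly dominated and Firm A never plays it.

Standard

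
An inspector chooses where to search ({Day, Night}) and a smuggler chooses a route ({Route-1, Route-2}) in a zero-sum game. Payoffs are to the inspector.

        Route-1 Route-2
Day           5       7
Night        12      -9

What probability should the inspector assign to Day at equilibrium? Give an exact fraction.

21/23

Row minima: Day → 5, Night → -9; maximin = 5.
Column maxima: Route-1 → 12, Route-2 → 7; minimax = 7.
5 ≠ 7, so there is no saddle point; optimal play is mixed.
Let the inspector play Day with probability p. Expected payoff against Route-1: 5p + 12(1−p) = −7p + 12; against Route-2: 7p + (-9)(1−p) = 16p − 9.
Setting these equal: −7p + 12 = 16p − 9 ⇒ −23p = -21 ⇒ p = 21/23, and the value is (-7)·(21/23) + 12 = 129/23.
For the smuggler: with q = P(Route-1), equating Day's and Night's payoffs gives −2q + 7 = 21q − 9 ⇒ q = 16/23.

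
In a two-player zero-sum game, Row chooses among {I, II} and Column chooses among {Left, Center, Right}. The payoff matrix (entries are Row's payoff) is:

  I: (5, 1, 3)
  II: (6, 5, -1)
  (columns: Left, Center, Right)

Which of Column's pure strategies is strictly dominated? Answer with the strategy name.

Center holds Row's payoff strictly below Left in every row: 1 < 5, 5 < 6.
So Left is strictly dominated for Column.

Left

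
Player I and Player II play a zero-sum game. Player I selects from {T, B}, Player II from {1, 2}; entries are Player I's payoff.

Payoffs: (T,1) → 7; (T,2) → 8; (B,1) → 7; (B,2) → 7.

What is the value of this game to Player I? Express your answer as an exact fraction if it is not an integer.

7

Row minima: T → 7, B → 7; maximin = 7.
Column maxima: 1 → 7, 2 → 8; minimax = 7.
Since maximin = minimax = 7, there is a saddle point and the value is 7.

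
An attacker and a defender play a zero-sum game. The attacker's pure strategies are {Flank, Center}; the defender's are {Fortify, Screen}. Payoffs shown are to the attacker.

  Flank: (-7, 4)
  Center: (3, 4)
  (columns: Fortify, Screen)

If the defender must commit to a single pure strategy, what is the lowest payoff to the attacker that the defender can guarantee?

Column maxima: Fortify → 3, Screen → 4.
The smallest of these is 3.

3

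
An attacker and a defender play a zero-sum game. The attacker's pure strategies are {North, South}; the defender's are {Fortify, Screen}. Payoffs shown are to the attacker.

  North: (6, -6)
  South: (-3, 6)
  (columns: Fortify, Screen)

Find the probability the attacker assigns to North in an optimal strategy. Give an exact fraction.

Row minima: North → -6, South → -3; maximin = -3.
Column maxima: Fortify → 6, Screen → 6; minimax = 6.
-3 ≠ 6, so there is no saddle point; optimal play is mixed.
Let the attacker play North with probability p. Expected payoff against Fortify: 6p + (-3)(1−p) = 9p − 3; against Screen: (-6)p + 6(1−p) = −12p + 6.
Setting these equal: 9p − 3 = −12p + 6 ⇒ 21p = 9 ⇒ p = 3/7, and the value is (9)·(3/7) − 3 = 6/7.
For the defender: with q = P(Fortify), equating North's and South's payoffs gives 12q − 6 = −9q + 6 ⇒ q = 4/7.

3/7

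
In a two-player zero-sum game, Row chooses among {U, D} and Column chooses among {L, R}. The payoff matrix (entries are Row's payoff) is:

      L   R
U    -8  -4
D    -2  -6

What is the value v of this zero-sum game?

Row minima: U → -8, D → -6; maximin = -6.
Column maxima: L → -2, R → -4; minimax = -4.
-6 ≠ -4, so there is no saddle point; optimal play is mixed.
Let Row play U with probability p. Expected payoff against L: (-8)p + (-2)(1−p) = −6p − 2; against R: (-4)p + (-6)(1−p) = 2p − 6.
Setting these equal: −6p − 2 = 2p − 6 ⇒ −8p = -4 ⇒ p = 1/2, and the value is (-6)·(1/2) − 2 = -5.
For Column: with q = P(L), equating U's and D's payoffs gives −4q − 4 = 4q − 6 ⇒ q = 1/4.

-5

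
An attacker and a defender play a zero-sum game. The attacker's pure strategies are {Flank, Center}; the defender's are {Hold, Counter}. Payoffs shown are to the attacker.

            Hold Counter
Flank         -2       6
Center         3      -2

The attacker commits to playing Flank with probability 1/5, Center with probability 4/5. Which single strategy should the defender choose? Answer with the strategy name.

If the defender plays Hold, the attacker's expected payoff is (1/5)·(-2) + (4/5)·3 = 2.
If the defender plays Counter, the attacker's expected payoff is (1/5)·6 + (4/5)·(-2) = -2/5.
The defender minimizes the attacker's payoff; the smallest is -2/5, so the best response is Counter.

Counter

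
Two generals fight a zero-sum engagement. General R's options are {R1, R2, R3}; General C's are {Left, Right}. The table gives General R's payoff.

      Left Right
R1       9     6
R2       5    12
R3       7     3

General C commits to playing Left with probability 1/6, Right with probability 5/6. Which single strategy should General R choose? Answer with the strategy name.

R2

Expected payoff of R1: (1/6)·9 + (5/6)·6 = 13/2.
Expected payoff of R2: (1/6)·5 + (5/6)·12 = 65/6.
Expected payoff of R3: (1/6)·7 + (5/6)·3 = 11/3.
The largest is 65/6, so General R's best response is R2.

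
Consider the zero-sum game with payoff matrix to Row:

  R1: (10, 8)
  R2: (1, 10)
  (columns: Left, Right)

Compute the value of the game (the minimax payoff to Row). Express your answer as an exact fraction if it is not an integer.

Row minima: R1 → 8, R2 → 1; maximin = 8.
Column maxima: Left → 10, Right → 10; minimax = 10.
8 ≠ 10, so there is no saddle point; optimal play is mixed.
Let Row play R1 with probability p. Expected payoff against Left: 10p + 1(1−p) = 9p + 1; against Right: 8p + 10(1−p) = −2p + 10.
Setting these equal: 9p + 1 = −2p + 10 ⇒ 11p = 9 ⇒ p = 9/11, and the value is (9)·(9/11) + 1 = 92/11.
For Column: with q = P(Left), equating R1's and R2's payoffs gives 2q + 8 = −9q + 10 ⇒ q = 2/11.

92/11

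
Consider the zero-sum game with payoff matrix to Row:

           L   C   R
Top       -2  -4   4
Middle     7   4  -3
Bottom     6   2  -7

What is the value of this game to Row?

Row minima: Top → -4, Middle → -3, Bottom → -7; maximin = -3.
Column maxima: L → 7, C → 4, R → 4; minimax = 4.
-3 ≠ 4, so there is no saddle point; optimal play is mixed.
Bottom is strictly dominated by Middle, so Row never plays it.
L is strictly dominated by C (it gives Row strictly more in every row), so Column never plays it.
On the remaining 2×2 (Top, Middle vs C, R):
Let Row play Top with probability p. Expected payoff against C: (-4)p + 4(1−p) = −8p + 4; against R: 4p + (-3)(1−p) = 7p − 3.
Setting these equal: −8p + 4 = 7p − 3 ⇒ −15p = -7 ⇒ p = 7/15, and the value is (-8)·(7/15) + 4 = 4/15.
For Column: with q = P(C), equating Top's and Middle's payoffs gives −8q + 4 = 7q − 3 ⇒ q = 7/15.

4/15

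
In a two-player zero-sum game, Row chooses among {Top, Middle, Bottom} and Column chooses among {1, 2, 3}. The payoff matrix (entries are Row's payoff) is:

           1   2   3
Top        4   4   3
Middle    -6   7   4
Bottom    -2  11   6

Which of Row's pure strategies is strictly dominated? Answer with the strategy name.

Middle

Bottom gives a strictly higher payoff than Middle against every column: -2 > -6, 11 > 7, 6 > 4.
So Middle is strictly dominated and Row never plays it.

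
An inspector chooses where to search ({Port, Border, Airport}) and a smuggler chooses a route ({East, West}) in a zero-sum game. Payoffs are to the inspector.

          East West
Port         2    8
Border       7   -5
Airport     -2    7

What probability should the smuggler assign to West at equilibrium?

5/18

Row minima: Port → 2, Border → -5, Airport → -2; maximin = 2.
Column maxima: East → 7, West → 8; minimax = 7.
2 ≠ 7, so there is no saddle point; optimal play is mixed.
Airport is strictly dominated by Port, so the inspector never plays it.
On the remaining 2×2 (Port, Border vs East, West):
Let the inspector play Port with probability p. Expected payoff against East: 2p + 7(1−p) = −5p + 7; against West: 8p + (-5)(1−p) = 13p − 5.
Setting these equal: −5p + 7 = 13p − 5 ⇒ −18p = -12 ⇒ p = 2/3, and the value is (-5)·(2/3) + 7 = 11/3.
For the smuggler: with q = P(East), equating Port's and Border's payoffs gives −6q + 8 = 12q − 5 ⇒ q = 13/18.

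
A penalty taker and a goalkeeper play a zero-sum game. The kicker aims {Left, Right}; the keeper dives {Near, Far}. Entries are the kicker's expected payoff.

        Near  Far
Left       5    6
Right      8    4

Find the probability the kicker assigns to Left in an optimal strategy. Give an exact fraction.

4/5

Row minima: Left → 5, Right → 4; maximin = 5.
Column maxima: Near → 8, Far → 6; minimax = 6.
5 ≠ 6, so there is no saddle point; optimal play is mixed.
Let the kicker play Left with probability p. Expected payoff against Near: 5p + 8(1−p) = −3p + 8; against Far: 6p + 4(1−p) = 2p + 4.
Setting these equal: −3p + 8 = 2p + 4 ⇒ −5p = -4 ⇒ p = 4/5, and the value is (-3)·(4/5) + 8 = 28/5.
For the keeper: with q = P(Near), equating Left's and Right's payoffs gives −q + 6 = 4q + 4 ⇒ q = 2/5.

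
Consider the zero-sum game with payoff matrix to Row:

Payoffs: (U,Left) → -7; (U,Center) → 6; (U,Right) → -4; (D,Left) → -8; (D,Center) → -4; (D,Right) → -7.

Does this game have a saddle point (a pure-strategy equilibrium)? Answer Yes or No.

Row minima: U → -7, D → -8; maximin = -7.
Column maxima: Left → -7, Center → 6, Right → -4; minimax = -7.
maximin = minimax = -7, so a saddle point exists.

Yes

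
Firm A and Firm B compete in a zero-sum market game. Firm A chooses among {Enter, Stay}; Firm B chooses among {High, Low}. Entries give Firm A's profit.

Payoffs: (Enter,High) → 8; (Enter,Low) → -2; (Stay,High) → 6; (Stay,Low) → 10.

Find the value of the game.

46/7

Row minima: Enter → -2, Stay → 6; maximin = 6.
Column maxima: High → 8, Low → 10; minimax = 8.
6 ≠ 8, so there is no saddle point; optimal play is mixed.
Let Firm A play Enter with probability p. Expected payoff against High: 8p + 6(1−p) = 2p + 6; against Low: (-2)p + 10(1−p) = −12p + 10.
Setting these equal: 2p + 6 = −12p + 10 ⇒ 14p = 4 ⇒ p = 2/7, and the value is (2)·(2/7) + 6 = 46/7.
For Firm B: with q = P(High), equating Enter's and Stay's payoffs gives 10q − 2 = −4q + 10 ⇒ q = 6/7.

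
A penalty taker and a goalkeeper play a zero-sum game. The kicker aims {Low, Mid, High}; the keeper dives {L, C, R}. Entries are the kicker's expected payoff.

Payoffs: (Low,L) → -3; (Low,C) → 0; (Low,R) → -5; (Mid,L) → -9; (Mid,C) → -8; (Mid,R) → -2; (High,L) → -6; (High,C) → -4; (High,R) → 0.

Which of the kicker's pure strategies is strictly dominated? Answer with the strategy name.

Mid

High gives a strictly higher payoff than Mid against every column: -6 > -9, -4 > -8, 0 > -2.
So Mid is strictly dominated and the kicker never plays it.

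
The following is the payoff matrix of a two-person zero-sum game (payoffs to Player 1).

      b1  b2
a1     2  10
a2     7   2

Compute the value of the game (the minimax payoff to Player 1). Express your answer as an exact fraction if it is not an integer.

66/13

Row minima: a1 → 2, a2 → 2; maximin = 2.
Column maxima: b1 → 7, b2 → 10; minimax = 7.
2 ≠ 7, so there is no saddle point; optimal play is mixed.
Let Player 1 play a1 with probability p. Expected payoff against b1: 2p + 7(1−p) = −5p + 7; against b2: 10p + 2(1−p) = 8p + 2.
Setting these equal: −5p + 7 = 8p + 2 ⇒ −13p = -5 ⇒ p = 5/13, and the value is (-5)·(5/13) + 7 = 66/13.
For Player 2: with q = P(b1), equating a1's and a2's payoffs gives −8q + 10 = 5q + 2 ⇒ q = 8/13.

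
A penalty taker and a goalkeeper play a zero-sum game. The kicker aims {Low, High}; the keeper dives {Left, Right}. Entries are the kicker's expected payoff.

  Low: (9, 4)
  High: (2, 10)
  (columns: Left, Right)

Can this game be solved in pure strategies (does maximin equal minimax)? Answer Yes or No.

No

Row minima: Low → 4, High → 2; maximin = 4.
Column maxima: Left → 9, Right → 10; minimax = 9.
4 ≠ 9, so no pure-strategy equilibrium exists.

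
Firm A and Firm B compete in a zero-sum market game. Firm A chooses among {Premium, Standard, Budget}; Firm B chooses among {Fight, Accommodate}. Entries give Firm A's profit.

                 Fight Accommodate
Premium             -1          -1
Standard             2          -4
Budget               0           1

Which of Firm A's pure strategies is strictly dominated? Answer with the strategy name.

Premium

Budget gives a strictly higher payoff than Premium against every column: 0 > -1, 1 > -1.
So Premium is strictly dominated and Firm A never plays it.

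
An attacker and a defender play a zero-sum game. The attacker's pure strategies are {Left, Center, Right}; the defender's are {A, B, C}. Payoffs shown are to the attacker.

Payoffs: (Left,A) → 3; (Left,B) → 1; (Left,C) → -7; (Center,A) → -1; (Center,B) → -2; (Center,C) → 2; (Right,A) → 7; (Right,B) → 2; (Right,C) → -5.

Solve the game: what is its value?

-6/11

Row minima: Left → -7, Center → -2, Right → -5; maximin = -2.
Column maxima: A → 7, B → 2, C → 2; minimax = 2.
-2 ≠ 2, so there is no saddle point; optimal play is mixed.
Left is strictly dominated by Right, so the attacker never plays it.
A is strictly dominated by B (it gives the attacker strictly more in every row), so the defender never plays it.
On the remaining 2×2 (Center, Right vs B, C):
Let the attacker play Center with probability p. Expected payoff against B: (-2)p + 2(1−p) = −4p + 2; against C: 2p + (-5)(1−p) = 7p − 5.
Setting these equal: −4p + 2 = 7p − 5 ⇒ −11p = -7 ⇒ p = 7/11, and the value is (-4)·(7/11) + 2 = -6/11.
For the defender: with q = P(B), equating Center's and Right's payoffs gives −4q + 2 = 7q − 5 ⇒ q = 7/11.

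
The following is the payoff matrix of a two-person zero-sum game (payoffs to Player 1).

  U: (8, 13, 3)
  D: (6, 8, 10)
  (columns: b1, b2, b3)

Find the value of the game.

Row minima: U → 3, D → 6; maximin = 6.
Column maxima: b1 → 8, b2 → 13, b3 → 10; minimax = 8.
6 ≠ 8, so there is no saddle point; optimal play is mixed.
b2 is strictly dominated by b1 (it gives Player 1 strictly more in every row), so Player 2 never plays it.
On the remaining 2×2 (U, D vs b1, b3):
Let Player 1 play U with probability p. Expected payoff against b1: 8p + 6(1−p) = 2p + 6; against b3: 3p + 10(1−p) = −7p + 10.
Setting these equal: 2p + 6 = −7p + 10 ⇒ 9p = 4 ⇒ p = 4/9, and the value is (2)·(4/9) + 6 = 62/9.
For Player 2: with q = P(b1), equating U's and D's payoffs gives 5q + 3 = −4q + 10 ⇒ q = 7/9.

62/9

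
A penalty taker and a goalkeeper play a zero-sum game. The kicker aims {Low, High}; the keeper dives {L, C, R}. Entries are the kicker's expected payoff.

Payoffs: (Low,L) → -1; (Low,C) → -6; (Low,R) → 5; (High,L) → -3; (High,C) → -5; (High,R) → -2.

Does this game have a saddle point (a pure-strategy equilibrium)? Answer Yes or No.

Row minima: Low → -6, High → -5; maximin = -5.
Column maxima: L → -1, C → -5, R → 5; minimax = -5.
maximin = minimax = -5, so a saddle point exists.

Yes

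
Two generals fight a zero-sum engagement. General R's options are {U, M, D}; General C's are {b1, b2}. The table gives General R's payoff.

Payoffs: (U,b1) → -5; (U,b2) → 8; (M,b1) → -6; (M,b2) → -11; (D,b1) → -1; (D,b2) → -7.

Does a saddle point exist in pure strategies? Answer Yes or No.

Row minima: U → -5, M → -11, D → -7; maximin = -5.
Column maxima: b1 → -1, b2 → 8; minimax = -1.
-5 ≠ -1, so no pure-strategy equilibrium exists.

No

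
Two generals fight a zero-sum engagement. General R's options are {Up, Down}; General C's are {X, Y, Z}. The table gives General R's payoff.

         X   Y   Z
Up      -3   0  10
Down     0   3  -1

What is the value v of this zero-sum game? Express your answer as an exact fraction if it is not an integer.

-3/14

Row minima: Up → -3, Down → -1; maximin = -1.
Column maxima: X → 0, Y → 3, Z → 10; minimax = 0.
-1 ≠ 0, so there is no saddle point; optimal play is mixed.
Y is strictly dominated by X (it gives General R strictly more in every row), so General C never plays it.
On the remaining 2×2 (Up, Down vs X, Z):
Let General R play Up with probability p. Expected payoff against X: (-3)p + 0(1−p) = −3p; against Z: 10p + (-1)(1−p) = 11p − 1.
Setting these equal: −3p = 11p − 1 ⇒ −14p = -1 ⇒ p = 1/14, and the value is (-3)·(1/14) = -3/14.
For General C: with q = P(X), equating Up's and Down's payoffs gives −13q + 10 = q − 1 ⇒ q = 11/14.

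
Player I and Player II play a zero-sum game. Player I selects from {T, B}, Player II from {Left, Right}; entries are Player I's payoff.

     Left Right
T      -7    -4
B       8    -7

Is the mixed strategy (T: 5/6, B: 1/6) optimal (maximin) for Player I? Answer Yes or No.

Against Left this mix gives (5/6)·(-7) + (1/6)·8 = -9/2.
Against Right this mix gives (5/6)·(-4) + (1/6)·(-7) = -9/2.
All of Player II's active replies (Left, Right) yield -9/2, and no column does worse for Player I. The mix makes Player II indifferent and guarantees -9/2, so it is optimal.

Yes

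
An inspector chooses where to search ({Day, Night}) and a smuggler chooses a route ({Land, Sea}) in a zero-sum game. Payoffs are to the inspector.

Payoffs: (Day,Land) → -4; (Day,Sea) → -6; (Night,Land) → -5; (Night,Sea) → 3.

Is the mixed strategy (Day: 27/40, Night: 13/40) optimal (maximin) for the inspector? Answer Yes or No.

Against Land this mix gives (27/40)·(-4) + (13/40)·(-5) = -173/40.
Against Sea this mix gives (27/40)·(-6) + (13/40)·3 = -123/40.
The smuggler will play Land, holding the inspector to -173/40. Shifting weight toward the row that does better against Land would raise this floor (the equalizing mix achieves -21/5 against both Land and Sea), so the proposed strategy is not optimal.

No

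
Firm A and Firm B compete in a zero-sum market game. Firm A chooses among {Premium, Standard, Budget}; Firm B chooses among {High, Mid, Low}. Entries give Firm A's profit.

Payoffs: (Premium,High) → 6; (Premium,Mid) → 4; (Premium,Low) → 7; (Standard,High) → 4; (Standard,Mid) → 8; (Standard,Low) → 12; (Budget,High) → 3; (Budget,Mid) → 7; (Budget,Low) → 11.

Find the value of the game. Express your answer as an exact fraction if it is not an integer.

16/3

Row minima: Premium → 4, Standard → 4, Budget → 3; maximin = 4.
Column maxima: High → 6, Mid → 8, Low → 12; minimax = 6.
4 ≠ 6, so there is no saddle point; optimal play is mixed.
Budget is strictly dominated by Standard, so Firm A never plays it.
Low is strictly dominated by High (it gives Firm A strictly more in every row), so Firm B never plays it.
On the remaining 2×2 (Premium, Standard vs High, Mid):
Let Firm A play Premium with probability p. Expected payoff against High: 6p + 4(1−p) = 2p + 4; against Mid: 4p + 8(1−p) = −4p + 8.
Setting these equal: 2p + 4 = −4p + 8 ⇒ 6p = 4 ⇒ p = 2/3, and the value is (2)·(2/3) + 4 = 16/3.
For Firm B: with q = P(High), equating Premium's and Standard's payoffs gives 2q + 4 = −4q + 8 ⇒ q = 2/3.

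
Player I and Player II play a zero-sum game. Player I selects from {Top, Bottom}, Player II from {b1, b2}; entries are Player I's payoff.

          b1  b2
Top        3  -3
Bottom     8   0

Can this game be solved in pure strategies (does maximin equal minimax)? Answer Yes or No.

Row minima: Top → -3, Bottom → 0; maximin = 0.
Column maxima: b1 → 8, b2 → 0; minimax = 0.
maximin = minimax = 0, so a saddle point exists.

Yes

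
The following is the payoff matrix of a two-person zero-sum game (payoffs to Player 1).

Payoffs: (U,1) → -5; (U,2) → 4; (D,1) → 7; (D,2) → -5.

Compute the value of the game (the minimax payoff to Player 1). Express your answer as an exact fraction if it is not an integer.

1/7

Row minima: U → -5, D → -5; maximin = -5.
Column maxima: 1 → 7, 2 → 4; minimax = 4.
-5 ≠ 4, so there is no saddle point; optimal play is mixed.
Let Player 1 play U with probability p. Expected payoff against 1: (-5)p + 7(1−p) = −12p + 7; against 2: 4p + (-5)(1−p) = 9p − 5.
Setting these equal: −12p + 7 = 9p − 5 ⇒ −21p = -12 ⇒ p = 4/7, and the value is (-12)·(4/7) + 7 = 1/7.
For Player 2: with q = P(1), equating U's and D's payoffs gives −9q + 4 = 12q − 5 ⇒ q = 3/7.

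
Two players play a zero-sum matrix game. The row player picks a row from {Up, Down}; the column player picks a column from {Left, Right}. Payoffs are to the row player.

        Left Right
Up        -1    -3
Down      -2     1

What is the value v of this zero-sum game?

Row minima: Up → -3, Down → -2; maximin = -2.
Column maxima: Left → -1, Right → 1; minimax = -1.
-2 ≠ -1, so there is no saddle point; optimal play is mixed.
Let the row player play Up with probability p. Expected payoff against Left: (-1)p + (-2)(1−p) = p − 2; against Right: (-3)p + 1(1−p) = −4p + 1.
Setting these equal: p − 2 = −4p + 1 ⇒ 5p = 3 ⇒ p = 3/5, and the value is (1)·(3/5) − 2 = -7/5.
For the column player: with q = P(Left), equating Up's and Down's payoffs gives 2q − 3 = −3q + 1 ⇒ q = 4/5.

-7/5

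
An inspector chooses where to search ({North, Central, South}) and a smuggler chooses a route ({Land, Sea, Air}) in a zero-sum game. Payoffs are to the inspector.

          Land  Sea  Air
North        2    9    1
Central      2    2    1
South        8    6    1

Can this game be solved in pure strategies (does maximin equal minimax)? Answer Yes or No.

Yes

Row minima: North → 1, Central → 1, South → 1; maximin = 1.
Column maxima: Land → 8, Sea → 9, Air → 1; minimax = 1.
maximin = minimax = 1, so a saddle point exists.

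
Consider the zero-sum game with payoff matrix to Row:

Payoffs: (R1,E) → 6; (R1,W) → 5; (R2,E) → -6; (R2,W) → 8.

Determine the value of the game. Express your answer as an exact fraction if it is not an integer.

26/5

Row minima: R1 → 5, R2 → -6; maximin = 5.
Column maxima: E → 6, W → 8; minimax = 6.
5 ≠ 6, so there is no saddle point; optimal play is mixed.
Let Row play R1 with probability p. Expected payoff against E: 6p + (-6)(1−p) = 12p − 6; against W: 5p + 8(1−p) = −3p + 8.
Setting these equal: 12p − 6 = −3p + 8 ⇒ 15p = 14 ⇒ p = 14/15, and the value is (12)·(14/15) − 6 = 26/5.
For Column: with q = P(E), equating R1's and R2's payoffs gives q + 5 = −14q + 8 ⇒ q = 1/5.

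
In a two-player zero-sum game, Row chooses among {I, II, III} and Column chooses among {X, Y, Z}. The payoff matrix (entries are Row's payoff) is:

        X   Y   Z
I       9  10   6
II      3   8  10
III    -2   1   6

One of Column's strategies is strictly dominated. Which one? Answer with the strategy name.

Y

X holds Row's payoff strictly below Y in every row: 9 < 10, 3 < 8, -2 < 1.
So Y is strictly dominated for Column.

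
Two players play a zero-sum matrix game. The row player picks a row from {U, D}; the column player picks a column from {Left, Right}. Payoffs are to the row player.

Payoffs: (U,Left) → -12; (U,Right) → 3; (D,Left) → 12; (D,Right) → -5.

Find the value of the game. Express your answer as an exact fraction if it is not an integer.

Row minima: U → -12, D → -5; maximin = -5.
Column maxima: Left → 12, Right → 3; minimax = 3.
-5 ≠ 3, so there is no saddle point; optimal play is mixed.
Let the row player play U with probability p. Expected payoff against Left: (-12)p + 12(1−p) = −24p + 12; against Right: 3p + (-5)(1−p) = 8p − 5.
Setting these equal: −24p + 12 = 8p − 5 ⇒ −32p = -17 ⇒ p = 17/32, and the value is (-24)·(17/32) + 12 = -3/4.
For the column player: with q = P(Left), equating U's and D's payoffs gives −15q + 3 = 17q − 5 ⇒ q = 1/4.

-3/4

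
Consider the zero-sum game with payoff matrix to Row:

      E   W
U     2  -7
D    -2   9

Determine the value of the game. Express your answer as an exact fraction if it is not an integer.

1/5

Row minima: U → -7, D → -2; maximin = -2.
Column maxima: E → 2, W → 9; minimax = 2.
-2 ≠ 2, so there is no saddle point; optimal play is mixed.
Let Row play U with probability p. Expected payoff against E: 2p + (-2)(1−p) = 4p − 2; against W: (-7)p + 9(1−p) = −16p + 9.
Setting these equal: 4p − 2 = −16p + 9 ⇒ 20p = 11 ⇒ p = 11/20, and the value is (4)·(11/20) − 2 = 1/5.
For Column: with q = P(E), equating U's and D's payoffs gives 9q − 7 = −11q + 9 ⇒ q = 4/5.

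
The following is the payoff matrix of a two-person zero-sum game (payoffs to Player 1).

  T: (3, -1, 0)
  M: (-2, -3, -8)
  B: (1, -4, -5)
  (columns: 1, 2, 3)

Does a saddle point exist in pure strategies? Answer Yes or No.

Row minima: T → -1, M → -8, B → -5; maximin = -1.
Column maxima: 1 → 3, 2 → -1, 3 → 0; minimax = -1.
maximin = minimax = -1, so a saddle point exists.

Yes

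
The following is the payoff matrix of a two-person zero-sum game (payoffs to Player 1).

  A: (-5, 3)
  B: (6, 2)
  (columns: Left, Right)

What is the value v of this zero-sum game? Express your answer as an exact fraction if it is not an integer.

7/3

Row minima: A → -5, B → 2; maximin = 2.
Column maxima: Left → 6, Right → 3; minimax = 3.
2 ≠ 3, so there is no saddle point; optimal play is mixed.
Let Player 1 play A with probability p. Expected payoff against Left: (-5)p + 6(1−p) = −11p + 6; against Right: 3p + 2(1−p) = p + 2.
Setting these equal: −11p + 6 = p + 2 ⇒ −12p = -4 ⇒ p = 1/3, and the value is (-11)·(1/3) + 6 = 7/3.
For Player 2: with q = P(Left), equating A's and B's payoffs gives −8q + 3 = 4q + 2 ⇒ q = 1/12.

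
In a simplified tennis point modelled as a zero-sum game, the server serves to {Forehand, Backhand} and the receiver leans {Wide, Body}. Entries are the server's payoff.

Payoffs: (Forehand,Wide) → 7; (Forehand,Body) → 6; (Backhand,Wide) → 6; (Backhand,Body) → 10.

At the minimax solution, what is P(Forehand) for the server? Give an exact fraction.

Row minima: Forehand → 6, Backhand → 6; maximin = 6.
Column maxima: Wide → 7, Body → 10; minimax = 7.
6 ≠ 7, so there is no saddle point; optimal play is mixed.
Let the server play Forehand with probability p. Expected payoff against Wide: 7p + 6(1−p) = p + 6; against Body: 6p + 10(1−p) = −4p + 10.
Setting these equal: p + 6 = −4p + 10 ⇒ 5p = 4 ⇒ p = 4/5, and the value is (1)·(4/5) + 6 = 34/5.
For the receiver: with q = P(Wide), equating Forehand's and Backhand's payoffs gives q + 6 = −4q + 10 ⇒ q = 4/5.

4/5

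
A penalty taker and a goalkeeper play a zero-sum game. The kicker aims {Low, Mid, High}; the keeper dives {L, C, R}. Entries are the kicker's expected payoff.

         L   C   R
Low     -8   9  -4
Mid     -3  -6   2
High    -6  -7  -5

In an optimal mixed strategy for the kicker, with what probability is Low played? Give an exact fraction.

Row minima: Low → -8, Mid → -6, High → -7; maximin = -6.
Column maxima: L → -3, C → 9, R → 2; minimax = -3.
-6 ≠ -3, so there is no saddle point; optimal play is mixed.
High is strictly dominated by Mid, so the kicker never plays it.
R is strictly dominated by L (it gives the kicker strictly more in every row), so the keeper never plays it.
On the remaining 2×2 (Low, Mid vs L, C):
Let the kicker play Low with probability p. Expected payoff against L: (-8)p + (-3)(1−p) = −5p − 3; against C: 9p + (-6)(1−p) = 15p − 6.
Setting these equal: −5p − 3 = 15p − 6 ⇒ −20p = -3 ⇒ p = 3/20, and the value is (-5)·(3/20) − 3 = -15/4.
For the keeper: with q = P(L), equating Low's and Mid's payoffs gives −17q + 9 = 3q − 6 ⇒ q = 3/4.

3/20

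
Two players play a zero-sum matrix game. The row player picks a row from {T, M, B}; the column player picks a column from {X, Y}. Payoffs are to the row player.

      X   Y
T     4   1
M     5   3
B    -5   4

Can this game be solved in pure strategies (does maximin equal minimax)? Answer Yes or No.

Row minima: T → 1, M → 3, B → -5; maximin = 3.
Column maxima: X → 5, Y → 4; minimax = 4.
3 ≠ 4, so no pure-strategy equilibrium exists.

No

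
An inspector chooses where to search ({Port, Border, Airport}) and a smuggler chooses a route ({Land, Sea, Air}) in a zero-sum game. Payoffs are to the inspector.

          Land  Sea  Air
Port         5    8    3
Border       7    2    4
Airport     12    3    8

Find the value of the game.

Row minima: Port → 3, Border → 2, Airport → 3; maximin = 3.
Column maxima: Land → 12, Sea → 8, Air → 8; minimax = 8.
3 ≠ 8, so there is no saddle point; optimal play is mixed.
Border is strictly dominated by Airport, so the inspector never plays it.
Land is strictly dominated by Air (it gives the inspector strictly more in every row), so the smuggler never plays it.
On the remaining 2×2 (Port, Airport vs Sea, Air):
Let the inspector play Port with probability p. Expected payoff against Sea: 8p + 3(1−p) = 5p + 3; against Air: 3p + 8(1−p) = −5p + 8.
Setting these equal: 5p + 3 = −5p + 8 ⇒ 10p = 5 ⇒ p = 1/2, and the value is (5)·(1/2) + 3 = 11/2.
For the smuggler: with q = P(Sea), equating Port's and Airport's payoffs gives 5q + 3 = −5q + 8 ⇒ q = 1/2.

11/2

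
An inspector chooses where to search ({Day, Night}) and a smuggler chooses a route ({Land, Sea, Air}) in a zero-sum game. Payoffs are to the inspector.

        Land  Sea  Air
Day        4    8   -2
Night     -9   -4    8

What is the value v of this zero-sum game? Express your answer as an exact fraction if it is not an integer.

14/23

Row minima: Day → -2, Night → -9; maximin = -2.
Column maxima: Land → 4, Sea → 8, Air → 8; minimax = 4.
-2 ≠ 4, so there is no saddle point; optimal play is mixed.
Sea is strictly dominated by Land (it gives the inspector strictly more in every row), so the smuggler never plays it.
On the remaining 2×2 (Day, Night vs Land, Air):
Let the inspector play Day with probability p. Expected payoff against Land: 4p + (-9)(1−p) = 13p − 9; against Air: (-2)p + 8(1−p) = −10p + 8.
Setting these equal: 13p − 9 = −10p + 8 ⇒ 23p = 17 ⇒ p = 17/23, and the value is (13)·(17/23) − 9 = 14/23.
For the smuggler: with q = P(Land), equating Day's and Night's payoffs gives 6q − 2 = −17q + 8 ⇒ q = 10/23.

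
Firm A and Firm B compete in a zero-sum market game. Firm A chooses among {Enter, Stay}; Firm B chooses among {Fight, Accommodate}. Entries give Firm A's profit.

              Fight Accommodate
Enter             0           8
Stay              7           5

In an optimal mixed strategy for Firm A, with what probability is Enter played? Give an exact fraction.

Row minima: Enter → 0, Stay → 5; maximin = 5.
Column maxima: Fight → 7, Accommodate → 8; minimax = 7.
5 ≠ 7, so there is no saddle point; optimal play is mixed.
Let Firm A play Enter with probability p. Expected payoff against Fight: 0p + 7(1−p) = −7p + 7; against Accommodate: 8p + 5(1−p) = 3p + 5.
Setting these equal: −7p + 7 = 3p + 5 ⇒ −10p = -2 ⇒ p = 1/5, and the value is (-7)·(1/5) + 7 = 28/5.
For Firm B: with q = P(Fight), equating Enter's and Stay's payoffs gives −8q + 8 = 2q + 5 ⇒ q = 3/10.

1/5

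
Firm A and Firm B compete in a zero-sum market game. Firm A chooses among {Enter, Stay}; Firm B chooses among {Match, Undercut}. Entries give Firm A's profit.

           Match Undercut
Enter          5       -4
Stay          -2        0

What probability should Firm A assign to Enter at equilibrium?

Row minima: Enter → -4, Stay → -2; maximin = -2.
Column maxima: Match → 5, Undercut → 0; minimax = 0.
-2 ≠ 0, so there is no saddle point; optimal play is mixed.
Let Firm A play Enter with probability p. Expected payoff against Match: 5p + (-2)(1−p) = 7p − 2; against Undercut: (-4)p + 0(1−p) = −4p.
Setting these equal: 7p − 2 = −4p ⇒ 11p = 2 ⇒ p = 2/11, and the value is (7)·(2/11) − 2 = -8/11.
For Firm B: with q = P(Match), equating Enter's and Stay's payoffs gives 9q − 4 = −2q ⇒ q = 4/11.

2/11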